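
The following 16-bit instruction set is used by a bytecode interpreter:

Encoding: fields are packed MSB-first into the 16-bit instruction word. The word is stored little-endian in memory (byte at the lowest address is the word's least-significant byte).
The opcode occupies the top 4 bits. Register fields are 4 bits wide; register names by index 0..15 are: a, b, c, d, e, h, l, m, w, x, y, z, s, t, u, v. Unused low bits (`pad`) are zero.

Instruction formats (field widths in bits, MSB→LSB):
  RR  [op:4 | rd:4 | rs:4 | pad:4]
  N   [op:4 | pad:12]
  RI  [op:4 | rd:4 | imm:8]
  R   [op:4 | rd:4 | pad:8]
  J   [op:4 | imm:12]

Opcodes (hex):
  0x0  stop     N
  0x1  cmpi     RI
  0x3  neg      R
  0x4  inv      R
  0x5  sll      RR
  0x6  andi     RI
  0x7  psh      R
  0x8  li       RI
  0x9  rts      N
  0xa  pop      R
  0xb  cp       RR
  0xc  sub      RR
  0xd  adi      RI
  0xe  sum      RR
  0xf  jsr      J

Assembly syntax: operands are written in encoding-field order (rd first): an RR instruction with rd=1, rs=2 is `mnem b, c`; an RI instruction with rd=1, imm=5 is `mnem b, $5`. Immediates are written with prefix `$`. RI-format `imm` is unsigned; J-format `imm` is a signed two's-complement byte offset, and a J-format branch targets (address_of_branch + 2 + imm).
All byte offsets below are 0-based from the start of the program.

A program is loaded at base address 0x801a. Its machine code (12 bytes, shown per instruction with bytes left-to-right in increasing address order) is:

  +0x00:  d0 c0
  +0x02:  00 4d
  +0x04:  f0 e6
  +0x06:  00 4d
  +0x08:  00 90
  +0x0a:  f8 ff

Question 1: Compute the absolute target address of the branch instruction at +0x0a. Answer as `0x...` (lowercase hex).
0x801e

@+0a  little-endian(f8 ff) = 0xfff8
  op=0xfff8>>12=0xf ⇒ jsr (J)
  [11:0] imm=4088 (s12→-8) = $-8
  target = base 0x801a + off 0x0a + 2 + imm -8 = 0x801e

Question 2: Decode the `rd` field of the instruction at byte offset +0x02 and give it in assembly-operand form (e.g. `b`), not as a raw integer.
@+02  little-endian(00 4d) = 0x4d00
  opcode bits[15:12]=0x4: inv/R
  rd@[11:8]=0xd ⇒ t

t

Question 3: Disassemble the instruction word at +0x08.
rts

off 0x08: read 00 90 as little → 0x9000
  top 4b → 0x9 → rts [N]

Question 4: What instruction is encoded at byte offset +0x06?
off 0x06: read 00 4d as little → 0x4d00
  op=0x4d00>>12=0x4 ⇒ inv (R)
  rd: (w>>8)&0xf=0xd → t

inv t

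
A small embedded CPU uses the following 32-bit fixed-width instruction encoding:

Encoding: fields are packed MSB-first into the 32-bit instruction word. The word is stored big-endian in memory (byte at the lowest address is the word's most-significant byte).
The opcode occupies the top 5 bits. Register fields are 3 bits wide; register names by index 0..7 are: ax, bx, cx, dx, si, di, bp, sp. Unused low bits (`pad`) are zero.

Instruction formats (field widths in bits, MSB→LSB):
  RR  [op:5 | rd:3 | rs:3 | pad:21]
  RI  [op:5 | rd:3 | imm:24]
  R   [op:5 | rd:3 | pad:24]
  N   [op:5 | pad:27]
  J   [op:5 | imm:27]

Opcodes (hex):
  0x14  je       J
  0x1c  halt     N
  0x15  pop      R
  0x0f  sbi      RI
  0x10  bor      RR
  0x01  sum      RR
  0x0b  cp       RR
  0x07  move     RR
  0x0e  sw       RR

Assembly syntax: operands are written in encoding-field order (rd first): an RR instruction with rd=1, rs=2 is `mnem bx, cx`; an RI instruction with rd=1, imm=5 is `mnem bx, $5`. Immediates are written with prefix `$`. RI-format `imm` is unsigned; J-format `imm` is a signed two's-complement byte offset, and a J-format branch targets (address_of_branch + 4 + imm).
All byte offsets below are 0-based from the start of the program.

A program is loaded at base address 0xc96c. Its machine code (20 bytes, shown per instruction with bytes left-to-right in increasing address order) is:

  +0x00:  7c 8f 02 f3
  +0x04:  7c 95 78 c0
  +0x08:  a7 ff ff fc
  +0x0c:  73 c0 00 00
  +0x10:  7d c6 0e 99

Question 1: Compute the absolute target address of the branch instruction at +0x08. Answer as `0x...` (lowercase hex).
[08] a7 ff ff fc → 0xa7fffffc
  op=0xa7fffffc>>27=0x14 ⇒ je (J)
  [26:0] imm=134217724 (s27→-4) = $-4
  target = base 0xc96c + off 0x08 + 4 + imm -4 = 0xc974

0xc974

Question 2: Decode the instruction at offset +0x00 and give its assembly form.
sbi si, $9372403

+0x00: 7c 8f 02 f3 ⇒ word 0x7c8f02f3 (big)
  op=0x7c8f02f3>>27=0xf ⇒ sbi (RI)
  rd: (w>>24)&0x7=0x4 → si
  imm: (w>>0)&0xffffff=0x8f02f3 → $9372403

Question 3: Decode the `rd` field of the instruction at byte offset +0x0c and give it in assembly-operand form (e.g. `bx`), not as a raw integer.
[0c] 73 c0 00 00 → 0x73c00000
  op=0x73c00000>>27=0xe ⇒ sw (RR)
  rd@[26:24]=0x3 ⇒ dx
  rs@[23:21]=0x6 ⇒ bp

dx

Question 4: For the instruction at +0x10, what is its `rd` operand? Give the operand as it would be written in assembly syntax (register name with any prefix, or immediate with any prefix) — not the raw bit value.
@+10  big-endian(7d c6 0e 99) = 0x7dc60e99
  op=0x7dc60e99>>27=0xf ⇒ sbi (RI)
  rd@[26:24]=0x5 ⇒ di
  imm@[23:0]=0xc60e99 ⇒ $12979865

di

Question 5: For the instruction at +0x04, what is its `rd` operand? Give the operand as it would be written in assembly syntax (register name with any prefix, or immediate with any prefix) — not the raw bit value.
[04] 7c 95 78 c0 → 0x7c9578c0
  top 5b → 0xf → sbi [RI]
  [26:24] rd=4 = si
  [23:0] imm=9795776 = $9795776

si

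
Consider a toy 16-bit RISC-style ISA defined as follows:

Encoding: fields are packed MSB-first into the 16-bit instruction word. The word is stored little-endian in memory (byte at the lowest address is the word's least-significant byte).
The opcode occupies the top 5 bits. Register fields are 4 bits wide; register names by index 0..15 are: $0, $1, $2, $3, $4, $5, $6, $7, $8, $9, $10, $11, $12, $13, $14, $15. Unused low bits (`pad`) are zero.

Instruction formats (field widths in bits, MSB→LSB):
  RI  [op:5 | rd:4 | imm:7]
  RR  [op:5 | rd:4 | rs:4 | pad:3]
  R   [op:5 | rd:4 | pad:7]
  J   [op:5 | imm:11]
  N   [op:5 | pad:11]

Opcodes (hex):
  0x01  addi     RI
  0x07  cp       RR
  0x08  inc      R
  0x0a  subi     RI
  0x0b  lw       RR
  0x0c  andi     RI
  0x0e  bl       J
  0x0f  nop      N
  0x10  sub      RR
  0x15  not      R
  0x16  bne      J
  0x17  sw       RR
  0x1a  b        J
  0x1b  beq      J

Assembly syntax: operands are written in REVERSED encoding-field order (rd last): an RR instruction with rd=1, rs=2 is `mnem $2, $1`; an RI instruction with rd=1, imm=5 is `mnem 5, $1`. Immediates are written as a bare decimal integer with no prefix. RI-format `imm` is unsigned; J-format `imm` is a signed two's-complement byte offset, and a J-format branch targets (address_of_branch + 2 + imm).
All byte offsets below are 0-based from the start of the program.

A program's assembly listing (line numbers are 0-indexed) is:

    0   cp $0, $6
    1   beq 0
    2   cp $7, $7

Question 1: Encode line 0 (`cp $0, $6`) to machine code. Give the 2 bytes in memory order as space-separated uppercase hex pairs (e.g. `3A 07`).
line 0 (cp): pack op=0x7:5|rd=6:4|rs=0:4|pad=0:3 = 0x3b00; little→ 00 3b

00 3B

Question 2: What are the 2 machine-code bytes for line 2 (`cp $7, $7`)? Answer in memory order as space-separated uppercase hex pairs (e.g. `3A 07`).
L2: cp op=0x7:5|rd=7:4|rs=7:4|pad=0:3 ⇒ 0x3bb8 ⇒ little b8 3b

B8 3B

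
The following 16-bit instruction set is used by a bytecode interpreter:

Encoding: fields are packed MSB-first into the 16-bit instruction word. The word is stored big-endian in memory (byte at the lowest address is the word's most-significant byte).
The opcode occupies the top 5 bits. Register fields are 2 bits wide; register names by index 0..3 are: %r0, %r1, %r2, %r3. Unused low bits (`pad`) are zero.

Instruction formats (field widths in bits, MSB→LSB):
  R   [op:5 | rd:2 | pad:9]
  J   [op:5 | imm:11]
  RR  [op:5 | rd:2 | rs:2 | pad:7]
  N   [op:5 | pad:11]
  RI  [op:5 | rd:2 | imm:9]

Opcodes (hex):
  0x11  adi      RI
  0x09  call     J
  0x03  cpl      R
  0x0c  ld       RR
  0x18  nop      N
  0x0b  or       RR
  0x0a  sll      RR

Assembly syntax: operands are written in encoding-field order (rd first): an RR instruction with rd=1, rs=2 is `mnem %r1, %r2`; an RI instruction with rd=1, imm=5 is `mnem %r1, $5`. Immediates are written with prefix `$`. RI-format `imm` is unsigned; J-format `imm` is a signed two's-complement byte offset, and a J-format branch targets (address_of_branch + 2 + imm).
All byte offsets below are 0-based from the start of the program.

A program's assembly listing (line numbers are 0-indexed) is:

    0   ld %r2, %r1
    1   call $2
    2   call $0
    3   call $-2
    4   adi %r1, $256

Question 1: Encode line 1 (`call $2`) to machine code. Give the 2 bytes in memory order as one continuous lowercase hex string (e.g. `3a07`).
4802

line 1 (call): pack op=0x9:5|imm=2:11 = 0x4802; big→ 48 02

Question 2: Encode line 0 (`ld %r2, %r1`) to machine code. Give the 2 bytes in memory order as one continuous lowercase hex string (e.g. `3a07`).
6480

0. ld fields op=0xc:5|rd=2:2|rs=1:2|pad=0:7 → word 6480h → 64 80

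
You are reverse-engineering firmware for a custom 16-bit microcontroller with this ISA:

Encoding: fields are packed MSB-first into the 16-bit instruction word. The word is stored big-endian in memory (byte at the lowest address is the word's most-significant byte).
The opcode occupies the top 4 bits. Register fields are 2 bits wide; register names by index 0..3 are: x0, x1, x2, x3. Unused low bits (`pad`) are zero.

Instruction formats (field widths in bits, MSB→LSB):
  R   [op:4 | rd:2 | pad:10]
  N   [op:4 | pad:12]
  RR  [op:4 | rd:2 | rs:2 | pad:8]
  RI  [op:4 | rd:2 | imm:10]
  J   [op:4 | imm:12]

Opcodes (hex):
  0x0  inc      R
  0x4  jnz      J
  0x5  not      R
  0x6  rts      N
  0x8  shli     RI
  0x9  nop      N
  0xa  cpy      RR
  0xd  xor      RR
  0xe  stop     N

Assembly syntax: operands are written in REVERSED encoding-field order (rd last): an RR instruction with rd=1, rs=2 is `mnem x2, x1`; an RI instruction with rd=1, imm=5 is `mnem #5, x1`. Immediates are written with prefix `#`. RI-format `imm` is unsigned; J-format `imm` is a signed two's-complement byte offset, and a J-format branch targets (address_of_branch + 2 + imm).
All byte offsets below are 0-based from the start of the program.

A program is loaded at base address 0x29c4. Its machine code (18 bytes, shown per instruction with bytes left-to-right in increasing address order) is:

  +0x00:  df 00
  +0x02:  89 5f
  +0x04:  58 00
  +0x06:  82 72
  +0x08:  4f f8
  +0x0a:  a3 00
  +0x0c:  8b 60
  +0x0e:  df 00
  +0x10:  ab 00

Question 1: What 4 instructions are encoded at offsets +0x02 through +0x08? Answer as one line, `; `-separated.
@+02  big-endian(89 5f) = 0x895f
  opcode bits[15:12]=0x8: shli/RI
  rd: (w>>10)&0x3=0x2 → x2
  imm: (w>>0)&0x3ff=0x15f → #351
@+04  big-endian(58 00) = 0x5800
  opcode bits[15:12]=0x5: not/R
  rd: (w>>10)&0x3=0x2 → x2
@+06  big-endian(82 72) = 0x8272
  opcode bits[15:12]=0x8: shli/RI
  rd: (w>>10)&0x3=0x0 → x0
  imm: (w>>0)&0x3ff=0x272 → #626
@+08  big-endian(4f f8) = 0x4ff8
  opcode bits[15:12]=0x4: jnz/J
  imm: (w>>0)&0xfff=0xff8 (s12→-8) → #-8

shli #351, x2; not x2; shli #626, x0; jnz #-8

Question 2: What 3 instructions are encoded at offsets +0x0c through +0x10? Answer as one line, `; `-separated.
[0c] 8b 60 → 0x8b60
  op=0x8b60>>12=0x8 ⇒ shli (RI)
  [11:10] rd=2 = x2
  [9:0] imm=864 = #864
[0e] df 00 → 0xdf00
  op=0xdf00>>12=0xd ⇒ xor (RR)
  [11:10] rd=3 = x3
  [9:8] rs=3 = x3
[10] ab 00 → 0xab00
  op=0xab00>>12=0xa ⇒ cpy (RR)
  [11:10] rd=2 = x2
  [9:8] rs=3 = x3

shli #864, x2; xor x3, x3; cpy x3, x2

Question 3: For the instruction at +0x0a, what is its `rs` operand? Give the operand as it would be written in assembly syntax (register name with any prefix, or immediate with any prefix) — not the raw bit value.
off 0x0a: read a3 00 as big → 0xa300
  op=0xa300>>12=0xa ⇒ cpy (RR)
  [11:10] rd=0 = x0
  [9:8] rs=3 = x3

x3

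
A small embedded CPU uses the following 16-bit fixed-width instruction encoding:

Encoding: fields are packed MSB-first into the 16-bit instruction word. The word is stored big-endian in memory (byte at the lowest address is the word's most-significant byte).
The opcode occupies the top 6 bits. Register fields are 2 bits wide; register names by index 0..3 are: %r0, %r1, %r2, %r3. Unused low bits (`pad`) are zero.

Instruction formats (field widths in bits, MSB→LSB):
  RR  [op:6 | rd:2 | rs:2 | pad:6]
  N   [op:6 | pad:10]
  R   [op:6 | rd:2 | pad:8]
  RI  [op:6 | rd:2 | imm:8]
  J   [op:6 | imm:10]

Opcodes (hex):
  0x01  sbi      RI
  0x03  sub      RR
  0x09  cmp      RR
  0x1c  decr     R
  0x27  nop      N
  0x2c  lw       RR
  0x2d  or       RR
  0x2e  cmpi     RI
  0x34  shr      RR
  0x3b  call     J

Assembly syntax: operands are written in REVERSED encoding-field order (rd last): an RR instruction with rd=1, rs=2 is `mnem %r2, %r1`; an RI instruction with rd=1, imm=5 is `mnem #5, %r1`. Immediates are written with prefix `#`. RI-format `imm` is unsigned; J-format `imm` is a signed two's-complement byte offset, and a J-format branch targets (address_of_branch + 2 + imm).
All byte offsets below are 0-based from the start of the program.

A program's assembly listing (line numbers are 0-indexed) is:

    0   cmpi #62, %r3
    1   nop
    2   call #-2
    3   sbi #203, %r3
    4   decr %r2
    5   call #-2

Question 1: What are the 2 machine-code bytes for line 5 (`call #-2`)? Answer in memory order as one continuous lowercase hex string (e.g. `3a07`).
L5: call op=0x3b:6|imm=-2:10 ⇒ 0xeffe ⇒ big ef fe

effe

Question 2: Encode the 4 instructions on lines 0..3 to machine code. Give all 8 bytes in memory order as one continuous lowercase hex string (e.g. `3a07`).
0. cmpi fields op=0x2e:6|rd=3:2|imm=62:8 → word bb3eh → bb 3e
1. nop fields op=0x27:6|pad=0:10 → word 9c00h → 9c 00
2. call fields op=0x3b:6|imm=-2:10 → word effeh → ef fe
3. sbi fields op=0x1:6|rd=3:2|imm=203:8 → word 07cbh → 07 cb

bb3e9c00effe07cb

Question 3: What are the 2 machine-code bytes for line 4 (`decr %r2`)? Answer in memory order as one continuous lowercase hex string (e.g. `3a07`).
L4: decr op=0x1c:6|rd=2:2|pad=0:8 ⇒ 0x7200 ⇒ big 72 00

7200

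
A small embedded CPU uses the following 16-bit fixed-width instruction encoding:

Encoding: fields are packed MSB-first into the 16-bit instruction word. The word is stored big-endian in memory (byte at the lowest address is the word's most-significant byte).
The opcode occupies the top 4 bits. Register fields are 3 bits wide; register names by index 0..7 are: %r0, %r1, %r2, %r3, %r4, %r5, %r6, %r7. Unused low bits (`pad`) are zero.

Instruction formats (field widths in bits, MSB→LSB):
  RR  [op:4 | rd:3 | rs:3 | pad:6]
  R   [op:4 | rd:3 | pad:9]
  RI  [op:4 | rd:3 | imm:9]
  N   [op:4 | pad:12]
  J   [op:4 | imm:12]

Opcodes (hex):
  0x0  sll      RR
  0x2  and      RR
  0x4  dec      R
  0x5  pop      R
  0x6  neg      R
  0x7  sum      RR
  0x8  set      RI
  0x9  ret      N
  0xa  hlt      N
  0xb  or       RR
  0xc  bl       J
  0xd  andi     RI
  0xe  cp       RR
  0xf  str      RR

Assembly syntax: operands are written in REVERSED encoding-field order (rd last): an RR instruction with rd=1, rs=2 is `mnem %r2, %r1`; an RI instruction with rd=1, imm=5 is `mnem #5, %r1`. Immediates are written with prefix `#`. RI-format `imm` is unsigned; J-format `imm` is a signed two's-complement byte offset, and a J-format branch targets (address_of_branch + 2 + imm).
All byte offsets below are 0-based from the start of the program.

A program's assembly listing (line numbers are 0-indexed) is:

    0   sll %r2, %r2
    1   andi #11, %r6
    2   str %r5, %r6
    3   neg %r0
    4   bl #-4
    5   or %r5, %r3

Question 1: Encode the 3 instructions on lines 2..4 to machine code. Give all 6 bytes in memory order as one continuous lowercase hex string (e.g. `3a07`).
L2: str op=0xf:4|rd=6:3|rs=5:3|pad=0:6 ⇒ 0xfd40 ⇒ big fd 40
L3: neg op=0x6:4|rd=0:3|pad=0:9 ⇒ 0x6000 ⇒ big 60 00
L4: bl op=0xc:4|imm=-4:12 ⇒ 0xcffc ⇒ big cf fc

fd406000cffc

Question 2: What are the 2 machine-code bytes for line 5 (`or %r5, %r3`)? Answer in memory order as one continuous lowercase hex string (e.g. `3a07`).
b740

line 5 (or): pack op=0xb:4|rd=3:3|rs=5:3|pad=0:6 = 0xb740; big→ b7 40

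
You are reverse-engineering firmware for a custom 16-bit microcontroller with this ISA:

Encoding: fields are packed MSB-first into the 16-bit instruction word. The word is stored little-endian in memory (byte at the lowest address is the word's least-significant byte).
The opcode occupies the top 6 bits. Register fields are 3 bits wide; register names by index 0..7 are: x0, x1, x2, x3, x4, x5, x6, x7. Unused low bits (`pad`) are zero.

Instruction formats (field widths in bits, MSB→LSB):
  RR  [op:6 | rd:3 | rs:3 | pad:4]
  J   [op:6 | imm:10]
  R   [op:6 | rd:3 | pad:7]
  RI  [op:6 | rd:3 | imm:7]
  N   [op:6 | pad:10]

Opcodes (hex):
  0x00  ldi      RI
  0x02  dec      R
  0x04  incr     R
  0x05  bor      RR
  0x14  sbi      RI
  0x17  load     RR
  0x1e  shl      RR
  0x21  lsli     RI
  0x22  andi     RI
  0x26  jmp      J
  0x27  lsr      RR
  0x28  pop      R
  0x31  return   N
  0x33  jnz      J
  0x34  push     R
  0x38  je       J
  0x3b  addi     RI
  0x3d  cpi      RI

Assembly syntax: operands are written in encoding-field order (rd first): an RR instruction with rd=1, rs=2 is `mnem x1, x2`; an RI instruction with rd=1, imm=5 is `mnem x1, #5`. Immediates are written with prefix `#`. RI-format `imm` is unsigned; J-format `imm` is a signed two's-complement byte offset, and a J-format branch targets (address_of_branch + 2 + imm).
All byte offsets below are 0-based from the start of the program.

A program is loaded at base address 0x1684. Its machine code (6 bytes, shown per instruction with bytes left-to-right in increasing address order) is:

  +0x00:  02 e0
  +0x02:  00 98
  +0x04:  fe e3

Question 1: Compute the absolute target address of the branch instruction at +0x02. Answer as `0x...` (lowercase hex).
0x1688

+0x02: 00 98 ⇒ word 0x9800 (little)
  op=0x9800>>10=0x26 ⇒ jmp (J)
  [9:0] imm=0 = #0
  target = base 0x1684 + off 0x02 + 2 + imm 0 = 0x1688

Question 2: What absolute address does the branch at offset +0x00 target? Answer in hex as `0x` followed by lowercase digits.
+0x00: 02 e0 ⇒ word 0xe002 (little)
  opcode bits[15:10]=0x38: je/J
  imm@[9:0]=0x2 ⇒ #2
  target = base 0x1684 + off 0x00 + 2 + imm 2 = 0x1688

0x1688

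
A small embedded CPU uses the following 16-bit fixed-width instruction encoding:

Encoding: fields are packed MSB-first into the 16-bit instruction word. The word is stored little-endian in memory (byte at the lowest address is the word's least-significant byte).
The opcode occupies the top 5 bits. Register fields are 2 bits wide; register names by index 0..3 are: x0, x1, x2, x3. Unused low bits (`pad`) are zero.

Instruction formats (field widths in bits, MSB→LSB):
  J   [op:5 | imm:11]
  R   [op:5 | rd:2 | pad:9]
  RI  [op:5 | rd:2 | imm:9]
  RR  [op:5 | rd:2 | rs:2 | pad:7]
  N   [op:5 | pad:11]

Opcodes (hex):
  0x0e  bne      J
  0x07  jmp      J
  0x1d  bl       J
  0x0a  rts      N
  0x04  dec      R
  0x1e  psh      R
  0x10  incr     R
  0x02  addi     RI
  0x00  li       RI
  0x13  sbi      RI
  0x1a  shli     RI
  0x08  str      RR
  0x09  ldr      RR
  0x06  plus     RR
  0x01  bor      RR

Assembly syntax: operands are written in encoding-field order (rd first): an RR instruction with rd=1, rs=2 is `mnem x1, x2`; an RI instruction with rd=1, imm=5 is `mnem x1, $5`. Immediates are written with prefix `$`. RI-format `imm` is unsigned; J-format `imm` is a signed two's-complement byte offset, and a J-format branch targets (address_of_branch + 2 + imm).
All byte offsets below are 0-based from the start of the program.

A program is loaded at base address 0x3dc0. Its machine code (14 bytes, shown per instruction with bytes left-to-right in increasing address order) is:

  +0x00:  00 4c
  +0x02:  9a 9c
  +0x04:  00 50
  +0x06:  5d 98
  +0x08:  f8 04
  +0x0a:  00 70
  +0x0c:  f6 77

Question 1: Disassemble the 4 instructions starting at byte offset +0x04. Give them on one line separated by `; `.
[04] 00 50 → 0x5000
  top 5b → 0xa → rts [N]
[06] 5d 98 → 0x985d
  top 5b → 0x13 → sbi [RI]
  rd: (w>>9)&0x3=0x0 → x0
  imm: (w>>0)&0x1ff=0x5d → $93
[08] f8 04 → 0x04f8
  top 5b → 0x0 → li [RI]
  rd: (w>>9)&0x3=0x2 → x2
  imm: (w>>0)&0x1ff=0xf8 → $248
[0a] 00 70 → 0x7000
  top 5b → 0xe → bne [J]
  imm: (w>>0)&0x7ff=0x0 → $0

rts; sbi x0, $93; li x2, $248; bne $0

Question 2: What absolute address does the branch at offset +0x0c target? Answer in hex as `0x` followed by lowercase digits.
0x3dc4

off 0x0c: read f6 77 as little → 0x77f6
  top 5b → 0xe → bne [J]
  [10:0] imm=2038 (s11→-10) = $-10
  target = base 0x3dc0 + off 0x0c + 2 + imm -10 = 0x3dc4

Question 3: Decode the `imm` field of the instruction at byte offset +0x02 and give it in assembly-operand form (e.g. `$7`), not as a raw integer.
$154

[02] 9a 9c → 0x9c9a
  opcode bits[15:11]=0x13: sbi/RI
  rd: (w>>9)&0x3=0x2 → x2
  imm: (w>>0)&0x1ff=0x9a → $154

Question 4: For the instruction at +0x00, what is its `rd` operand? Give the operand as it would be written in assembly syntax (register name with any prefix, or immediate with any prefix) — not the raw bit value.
@+00  little-endian(00 4c) = 0x4c00
  top 5b → 0x9 → ldr [RR]
  rd@[10:9]=0x2 ⇒ x2
  rs@[8:7]=0x0 ⇒ x0

x2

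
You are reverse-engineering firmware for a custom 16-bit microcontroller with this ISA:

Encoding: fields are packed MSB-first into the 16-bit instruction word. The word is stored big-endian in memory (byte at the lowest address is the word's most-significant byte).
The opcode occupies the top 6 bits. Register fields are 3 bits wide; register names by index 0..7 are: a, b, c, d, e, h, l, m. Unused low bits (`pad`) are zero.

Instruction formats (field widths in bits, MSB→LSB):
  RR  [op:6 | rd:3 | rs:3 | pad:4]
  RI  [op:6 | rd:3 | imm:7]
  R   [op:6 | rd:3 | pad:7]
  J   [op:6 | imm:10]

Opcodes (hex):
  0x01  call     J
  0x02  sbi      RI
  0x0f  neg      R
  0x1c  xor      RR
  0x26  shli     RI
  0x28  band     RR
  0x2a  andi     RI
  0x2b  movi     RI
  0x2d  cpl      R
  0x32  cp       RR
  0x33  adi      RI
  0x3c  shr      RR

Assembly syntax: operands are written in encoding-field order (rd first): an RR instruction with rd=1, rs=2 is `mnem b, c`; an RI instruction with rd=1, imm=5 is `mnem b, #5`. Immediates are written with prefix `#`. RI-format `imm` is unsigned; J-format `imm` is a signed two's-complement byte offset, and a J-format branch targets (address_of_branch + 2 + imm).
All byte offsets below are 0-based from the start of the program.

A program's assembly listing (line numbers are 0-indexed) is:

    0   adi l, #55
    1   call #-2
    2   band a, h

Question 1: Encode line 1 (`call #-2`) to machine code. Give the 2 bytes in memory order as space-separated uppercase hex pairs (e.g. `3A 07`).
line 1 (call): pack op=0x1:6|imm=-2:10 = 0x07fe; big→ 07 fe

07 FE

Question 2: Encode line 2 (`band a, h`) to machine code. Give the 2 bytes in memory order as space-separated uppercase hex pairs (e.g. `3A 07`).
L2: band op=0x28:6|rd=0:3|rs=5:3|pad=0:4 ⇒ 0xa050 ⇒ big a0 50

A0 50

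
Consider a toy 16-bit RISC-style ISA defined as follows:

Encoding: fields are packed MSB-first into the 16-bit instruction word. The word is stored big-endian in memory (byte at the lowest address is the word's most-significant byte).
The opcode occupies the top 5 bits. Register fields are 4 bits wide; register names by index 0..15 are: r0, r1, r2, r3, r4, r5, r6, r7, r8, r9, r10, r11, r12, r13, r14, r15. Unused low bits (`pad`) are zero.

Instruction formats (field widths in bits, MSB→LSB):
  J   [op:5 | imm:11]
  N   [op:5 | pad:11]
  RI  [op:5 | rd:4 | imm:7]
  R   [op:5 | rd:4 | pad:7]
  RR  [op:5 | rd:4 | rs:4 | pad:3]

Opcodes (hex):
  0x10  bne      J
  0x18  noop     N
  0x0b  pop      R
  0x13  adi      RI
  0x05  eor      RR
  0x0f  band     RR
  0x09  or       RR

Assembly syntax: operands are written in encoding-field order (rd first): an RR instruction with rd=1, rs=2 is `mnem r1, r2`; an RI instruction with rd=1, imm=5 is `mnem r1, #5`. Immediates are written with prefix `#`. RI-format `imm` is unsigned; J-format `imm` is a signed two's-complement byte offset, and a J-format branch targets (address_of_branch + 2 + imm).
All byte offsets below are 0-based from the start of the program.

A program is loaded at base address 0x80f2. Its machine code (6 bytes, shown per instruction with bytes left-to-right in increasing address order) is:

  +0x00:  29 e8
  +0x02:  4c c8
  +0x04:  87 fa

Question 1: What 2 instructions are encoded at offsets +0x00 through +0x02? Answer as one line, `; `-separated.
+0x00: 29 e8 ⇒ word 0x29e8 (big)
  op=0x29e8>>11=0x5 ⇒ eor (RR)
  rd: (w>>7)&0xf=0x3 → r3
  rs: (w>>3)&0xf=0xd → r13
+0x02: 4c c8 ⇒ word 0x4cc8 (big)
  op=0x4cc8>>11=0x9 ⇒ or (RR)
  rd: (w>>7)&0xf=0x9 → r9
  rs: (w>>3)&0xf=0x9 → r9

eor r3, r13; or r9, r9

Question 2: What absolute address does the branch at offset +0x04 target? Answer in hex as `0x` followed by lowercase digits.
off 0x04: read 87 fa as big → 0x87fa
  op=0x87fa>>11=0x10 ⇒ bne (J)
  imm@[10:0]=0x7fa (s11→-6) ⇒ #-6
  target = base 0x80f2 + off 0x04 + 2 + imm -6 = 0x80f2

0x80f2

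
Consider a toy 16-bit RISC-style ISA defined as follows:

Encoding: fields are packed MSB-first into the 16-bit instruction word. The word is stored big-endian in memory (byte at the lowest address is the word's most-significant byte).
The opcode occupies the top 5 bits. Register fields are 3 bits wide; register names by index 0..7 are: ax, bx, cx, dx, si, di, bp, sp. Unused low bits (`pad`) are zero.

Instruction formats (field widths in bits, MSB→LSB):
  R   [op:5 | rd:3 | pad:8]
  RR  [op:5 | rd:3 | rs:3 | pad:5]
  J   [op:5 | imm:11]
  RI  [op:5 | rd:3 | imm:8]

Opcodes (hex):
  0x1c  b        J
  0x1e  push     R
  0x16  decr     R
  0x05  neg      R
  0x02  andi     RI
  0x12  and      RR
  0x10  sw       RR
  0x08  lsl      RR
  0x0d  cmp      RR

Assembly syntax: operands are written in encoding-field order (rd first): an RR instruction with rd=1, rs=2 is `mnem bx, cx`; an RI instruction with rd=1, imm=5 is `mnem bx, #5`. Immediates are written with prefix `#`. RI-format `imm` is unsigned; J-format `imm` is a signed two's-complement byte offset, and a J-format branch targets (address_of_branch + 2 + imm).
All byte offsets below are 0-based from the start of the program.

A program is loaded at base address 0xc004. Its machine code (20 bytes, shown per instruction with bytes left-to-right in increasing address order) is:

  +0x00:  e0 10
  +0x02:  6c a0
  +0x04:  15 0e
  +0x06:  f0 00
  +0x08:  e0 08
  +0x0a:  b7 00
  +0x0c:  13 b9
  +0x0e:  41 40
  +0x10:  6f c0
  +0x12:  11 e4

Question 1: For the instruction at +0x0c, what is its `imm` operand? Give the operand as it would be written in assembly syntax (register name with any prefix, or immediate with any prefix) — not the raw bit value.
#185

[0c] 13 b9 → 0x13b9
  top 5b → 0x2 → andi [RI]
  [10:8] rd=3 = dx
  [7:0] imm=185 = #185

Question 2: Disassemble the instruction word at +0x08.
b #8

[08] e0 08 → 0xe008
  top 5b → 0x1c → b [J]
  imm@[10:0]=0x8 ⇒ #8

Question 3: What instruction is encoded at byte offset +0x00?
b #16

[00] e0 10 → 0xe010
  opcode bits[15:11]=0x1c: b/J
  [10:0] imm=16 = #16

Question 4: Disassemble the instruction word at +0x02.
cmp si, di

+0x02: 6c a0 ⇒ word 0x6ca0 (big)
  opcode bits[15:11]=0xd: cmp/RR
  [10:8] rd=4 = si
  [7:5] rs=5 = di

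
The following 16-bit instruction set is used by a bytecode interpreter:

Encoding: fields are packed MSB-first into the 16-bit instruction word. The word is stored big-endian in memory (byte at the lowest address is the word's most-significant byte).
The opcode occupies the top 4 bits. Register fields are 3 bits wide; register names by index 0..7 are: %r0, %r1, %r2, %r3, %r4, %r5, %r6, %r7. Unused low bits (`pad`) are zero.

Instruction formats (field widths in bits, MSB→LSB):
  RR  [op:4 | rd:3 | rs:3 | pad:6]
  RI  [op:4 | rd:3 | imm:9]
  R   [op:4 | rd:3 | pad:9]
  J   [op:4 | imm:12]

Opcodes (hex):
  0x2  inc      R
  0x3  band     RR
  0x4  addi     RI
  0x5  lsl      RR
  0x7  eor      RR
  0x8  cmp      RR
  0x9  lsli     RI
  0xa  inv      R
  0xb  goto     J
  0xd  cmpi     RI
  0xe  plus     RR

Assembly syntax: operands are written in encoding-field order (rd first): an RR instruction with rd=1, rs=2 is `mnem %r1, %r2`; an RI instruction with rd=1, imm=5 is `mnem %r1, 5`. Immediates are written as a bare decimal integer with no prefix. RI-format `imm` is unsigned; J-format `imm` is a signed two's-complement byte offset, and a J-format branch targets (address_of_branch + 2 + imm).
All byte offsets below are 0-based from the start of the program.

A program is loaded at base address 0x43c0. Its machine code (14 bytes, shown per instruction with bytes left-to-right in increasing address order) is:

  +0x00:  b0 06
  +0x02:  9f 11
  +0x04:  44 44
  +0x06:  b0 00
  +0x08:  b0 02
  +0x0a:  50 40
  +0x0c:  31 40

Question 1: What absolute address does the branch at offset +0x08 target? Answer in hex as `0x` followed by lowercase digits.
[08] b0 02 → 0xb002
  opcode bits[15:12]=0xb: goto/J
  imm@[11:0]=0x2 ⇒ 2
  target = base 0x43c0 + off 0x08 + 2 + imm 2 = 0x43cc

0x43cc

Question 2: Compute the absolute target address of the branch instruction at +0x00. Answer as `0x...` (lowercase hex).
+0x00: b0 06 ⇒ word 0xb006 (big)
  top 4b → 0xb → goto [J]
  [11:0] imm=6 = 6
  target = base 0x43c0 + off 0x00 + 2 + imm 6 = 0x43c8

0x43c8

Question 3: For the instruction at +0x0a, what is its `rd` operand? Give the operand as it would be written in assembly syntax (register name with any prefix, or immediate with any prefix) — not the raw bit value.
%r0

[0a] 50 40 → 0x5040
  op=0x5040>>12=0x5 ⇒ lsl (RR)
  rd@[11:9]=0x0 ⇒ %r0
  rs@[8:6]=0x1 ⇒ %r1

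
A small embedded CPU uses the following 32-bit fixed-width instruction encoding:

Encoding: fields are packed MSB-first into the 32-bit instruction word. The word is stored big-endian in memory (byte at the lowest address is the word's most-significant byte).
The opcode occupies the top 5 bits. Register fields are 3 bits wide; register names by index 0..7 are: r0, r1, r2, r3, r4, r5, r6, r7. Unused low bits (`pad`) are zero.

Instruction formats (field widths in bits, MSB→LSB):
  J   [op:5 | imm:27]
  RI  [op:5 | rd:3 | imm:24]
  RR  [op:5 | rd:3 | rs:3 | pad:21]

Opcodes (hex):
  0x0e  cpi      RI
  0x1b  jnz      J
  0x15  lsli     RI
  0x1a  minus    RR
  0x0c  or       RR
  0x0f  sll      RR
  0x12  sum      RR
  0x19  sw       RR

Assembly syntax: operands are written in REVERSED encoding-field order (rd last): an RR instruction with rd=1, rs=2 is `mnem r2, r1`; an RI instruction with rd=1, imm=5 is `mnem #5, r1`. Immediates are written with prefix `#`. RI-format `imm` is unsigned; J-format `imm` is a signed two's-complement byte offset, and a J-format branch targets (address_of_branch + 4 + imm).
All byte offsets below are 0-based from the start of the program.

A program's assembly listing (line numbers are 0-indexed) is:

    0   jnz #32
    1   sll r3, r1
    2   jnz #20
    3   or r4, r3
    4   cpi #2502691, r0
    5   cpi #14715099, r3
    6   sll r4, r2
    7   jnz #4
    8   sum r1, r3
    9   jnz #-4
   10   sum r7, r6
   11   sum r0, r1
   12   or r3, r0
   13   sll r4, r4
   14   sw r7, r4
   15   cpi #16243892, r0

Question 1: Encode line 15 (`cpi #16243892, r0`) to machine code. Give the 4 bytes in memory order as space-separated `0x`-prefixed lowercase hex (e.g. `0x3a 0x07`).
15. cpi fields op=0xe:5|rd=0:3|imm=16243892:24 → word 70f7dcb4h → 70 f7 dc b4

0x70 0xf7 0xdc 0xb4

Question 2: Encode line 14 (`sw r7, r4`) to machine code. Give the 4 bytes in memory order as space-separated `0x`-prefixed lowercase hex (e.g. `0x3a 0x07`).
14. sw fields op=0x19:5|rd=4:3|rs=7:3|pad=0:21 → word cce00000h → cc e0 00 00

0xcc 0xe0 0x00 0x00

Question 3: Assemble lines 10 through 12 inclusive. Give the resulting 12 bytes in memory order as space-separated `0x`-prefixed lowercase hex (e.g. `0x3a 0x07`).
0x96 0xe0 0x00 0x00 0x91 0x00 0x00 0x00 0x60 0x60 0x00 0x00

line 10 (sum): pack op=0x12:5|rd=6:3|rs=7:3|pad=0:21 = 0x96e00000; big→ 96 e0 00 00
line 11 (sum): pack op=0x12:5|rd=1:3|rs=0:3|pad=0:21 = 0x91000000; big→ 91 00 00 00
line 12 (or): pack op=0xc:5|rd=0:3|rs=3:3|pad=0:21 = 0x60600000; big→ 60 60 00 00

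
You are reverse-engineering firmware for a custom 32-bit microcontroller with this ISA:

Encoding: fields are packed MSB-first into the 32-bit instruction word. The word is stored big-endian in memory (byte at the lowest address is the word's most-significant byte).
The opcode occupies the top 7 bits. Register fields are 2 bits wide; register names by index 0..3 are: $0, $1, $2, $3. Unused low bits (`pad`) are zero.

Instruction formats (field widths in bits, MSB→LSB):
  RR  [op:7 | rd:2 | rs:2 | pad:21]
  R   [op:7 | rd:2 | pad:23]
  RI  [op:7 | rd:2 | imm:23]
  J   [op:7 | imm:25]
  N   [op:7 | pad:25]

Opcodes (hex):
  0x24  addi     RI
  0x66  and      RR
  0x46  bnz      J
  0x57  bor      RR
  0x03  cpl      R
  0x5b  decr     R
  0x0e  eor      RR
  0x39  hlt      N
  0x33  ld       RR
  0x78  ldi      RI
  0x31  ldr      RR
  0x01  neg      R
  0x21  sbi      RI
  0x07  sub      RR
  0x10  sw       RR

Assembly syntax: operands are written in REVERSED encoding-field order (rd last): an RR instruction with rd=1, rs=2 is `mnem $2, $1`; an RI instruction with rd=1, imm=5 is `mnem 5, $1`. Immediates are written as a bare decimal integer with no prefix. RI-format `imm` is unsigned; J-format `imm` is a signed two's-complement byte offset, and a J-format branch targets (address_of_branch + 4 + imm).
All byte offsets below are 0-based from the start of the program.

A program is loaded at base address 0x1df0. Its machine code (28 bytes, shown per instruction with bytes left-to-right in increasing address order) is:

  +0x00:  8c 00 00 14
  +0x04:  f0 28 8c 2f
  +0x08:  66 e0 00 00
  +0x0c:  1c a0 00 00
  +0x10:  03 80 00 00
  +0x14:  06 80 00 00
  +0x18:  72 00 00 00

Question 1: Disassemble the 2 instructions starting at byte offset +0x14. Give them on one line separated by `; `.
[14] 06 80 00 00 → 0x06800000
  opcode bits[31:25]=0x3: cpl/R
  [24:23] rd=1 = $1
[18] 72 00 00 00 → 0x72000000
  opcode bits[31:25]=0x39: hlt/N

cpl $1; hlt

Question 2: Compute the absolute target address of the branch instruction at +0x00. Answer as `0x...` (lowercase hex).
@+00  big-endian(8c 00 00 14) = 0x8c000014
  op=0x8c000014>>25=0x46 ⇒ bnz (J)
  imm@[24:0]=0x14 ⇒ 20
  target = base 0x1df0 + off 0x00 + 4 + imm 20 = 0x1e08

0x1e08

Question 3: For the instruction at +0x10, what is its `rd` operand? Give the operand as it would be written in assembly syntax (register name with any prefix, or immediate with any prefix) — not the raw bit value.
[10] 03 80 00 00 → 0x03800000
  op=0x03800000>>25=0x1 ⇒ neg (R)
  [24:23] rd=3 = $3

$3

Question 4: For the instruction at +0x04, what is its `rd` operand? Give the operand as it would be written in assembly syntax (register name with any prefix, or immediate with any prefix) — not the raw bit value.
$0

[04] f0 28 8c 2f → 0xf0288c2f
  opcode bits[31:25]=0x78: ldi/RI
  [24:23] rd=0 = $0
  [22:0] imm=2657327 = 2657327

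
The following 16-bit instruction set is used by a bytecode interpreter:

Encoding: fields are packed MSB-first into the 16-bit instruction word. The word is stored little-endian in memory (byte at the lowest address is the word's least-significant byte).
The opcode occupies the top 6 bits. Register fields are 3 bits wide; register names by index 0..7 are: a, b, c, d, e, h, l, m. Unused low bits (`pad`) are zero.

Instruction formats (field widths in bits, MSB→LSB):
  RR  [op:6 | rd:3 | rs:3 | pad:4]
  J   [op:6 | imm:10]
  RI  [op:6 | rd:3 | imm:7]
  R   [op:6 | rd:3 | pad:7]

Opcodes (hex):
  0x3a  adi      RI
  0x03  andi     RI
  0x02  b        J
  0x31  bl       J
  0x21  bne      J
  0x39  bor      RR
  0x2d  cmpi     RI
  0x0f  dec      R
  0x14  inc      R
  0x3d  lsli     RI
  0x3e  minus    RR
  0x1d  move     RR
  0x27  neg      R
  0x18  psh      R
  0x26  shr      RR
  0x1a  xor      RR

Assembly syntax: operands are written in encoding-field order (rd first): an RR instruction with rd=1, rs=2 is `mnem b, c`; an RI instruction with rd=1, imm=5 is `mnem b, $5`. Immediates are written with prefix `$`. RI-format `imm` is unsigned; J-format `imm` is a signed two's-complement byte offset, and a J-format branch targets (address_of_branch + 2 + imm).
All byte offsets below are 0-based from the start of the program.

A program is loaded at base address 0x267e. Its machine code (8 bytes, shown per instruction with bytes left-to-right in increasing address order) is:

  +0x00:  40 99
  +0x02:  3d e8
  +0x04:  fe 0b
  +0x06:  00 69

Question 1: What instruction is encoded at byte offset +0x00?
shr c, e

@+00  little-endian(40 99) = 0x9940
  op=0x9940>>10=0x26 ⇒ shr (RR)
  rd@[9:7]=0x2 ⇒ c
  rs@[6:4]=0x4 ⇒ e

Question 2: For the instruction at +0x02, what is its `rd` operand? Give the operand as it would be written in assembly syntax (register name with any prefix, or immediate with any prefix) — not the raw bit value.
off 0x02: read 3d e8 as little → 0xe83d
  op=0xe83d>>10=0x3a ⇒ adi (RI)
  rd: (w>>7)&0x7=0x0 → a
  imm: (w>>0)&0x7f=0x3d → $61

a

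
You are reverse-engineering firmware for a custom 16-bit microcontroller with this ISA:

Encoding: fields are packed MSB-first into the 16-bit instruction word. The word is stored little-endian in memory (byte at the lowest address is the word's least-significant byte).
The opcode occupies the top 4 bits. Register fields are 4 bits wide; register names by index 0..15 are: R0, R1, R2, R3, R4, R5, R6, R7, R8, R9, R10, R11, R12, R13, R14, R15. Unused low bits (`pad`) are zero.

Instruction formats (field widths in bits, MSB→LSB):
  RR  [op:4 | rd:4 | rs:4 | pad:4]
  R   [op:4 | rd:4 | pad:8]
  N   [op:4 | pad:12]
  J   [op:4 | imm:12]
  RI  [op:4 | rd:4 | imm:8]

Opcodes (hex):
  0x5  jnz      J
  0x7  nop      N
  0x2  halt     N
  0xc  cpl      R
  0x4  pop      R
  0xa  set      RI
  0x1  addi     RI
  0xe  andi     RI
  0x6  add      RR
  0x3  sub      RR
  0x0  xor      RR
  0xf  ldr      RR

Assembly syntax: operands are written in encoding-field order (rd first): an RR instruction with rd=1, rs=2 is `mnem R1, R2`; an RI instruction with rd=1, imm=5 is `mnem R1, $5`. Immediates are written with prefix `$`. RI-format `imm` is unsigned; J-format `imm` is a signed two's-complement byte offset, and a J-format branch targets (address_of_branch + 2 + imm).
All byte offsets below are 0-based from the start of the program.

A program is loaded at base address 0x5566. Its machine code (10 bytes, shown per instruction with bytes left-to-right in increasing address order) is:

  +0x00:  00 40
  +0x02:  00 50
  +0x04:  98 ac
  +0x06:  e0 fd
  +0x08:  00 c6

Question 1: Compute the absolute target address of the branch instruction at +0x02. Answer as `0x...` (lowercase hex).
0x556a

+0x02: 00 50 ⇒ word 0x5000 (little)
  top 4b → 0x5 → jnz [J]
  [11:0] imm=0 = $0
  target = base 0x5566 + off 0x02 + 2 + imm 0 = 0x556a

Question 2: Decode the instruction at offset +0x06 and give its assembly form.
ldr R13, R14

off 0x06: read e0 fd as little → 0xfde0
  opcode bits[15:12]=0xf: ldr/RR
  rd@[11:8]=0xd ⇒ R13
  rs@[7:4]=0xe ⇒ R14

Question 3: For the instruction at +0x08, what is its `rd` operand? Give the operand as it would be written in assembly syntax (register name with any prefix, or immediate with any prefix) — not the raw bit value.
+0x08: 00 c6 ⇒ word 0xc600 (little)
  opcode bits[15:12]=0xc: cpl/R
  rd: (w>>8)&0xf=0x6 → R6

R6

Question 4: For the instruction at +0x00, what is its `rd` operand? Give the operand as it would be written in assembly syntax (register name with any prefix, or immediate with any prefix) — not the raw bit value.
R0

@+00  little-endian(00 40) = 0x4000
  opcode bits[15:12]=0x4: pop/R
  rd@[11:8]=0x0 ⇒ R0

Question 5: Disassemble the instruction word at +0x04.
+0x04: 98 ac ⇒ word 0xac98 (little)
  opcode bits[15:12]=0xa: set/RI
  rd@[11:8]=0xc ⇒ R12
  imm@[7:0]=0x98 ⇒ $152

set R12, $152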